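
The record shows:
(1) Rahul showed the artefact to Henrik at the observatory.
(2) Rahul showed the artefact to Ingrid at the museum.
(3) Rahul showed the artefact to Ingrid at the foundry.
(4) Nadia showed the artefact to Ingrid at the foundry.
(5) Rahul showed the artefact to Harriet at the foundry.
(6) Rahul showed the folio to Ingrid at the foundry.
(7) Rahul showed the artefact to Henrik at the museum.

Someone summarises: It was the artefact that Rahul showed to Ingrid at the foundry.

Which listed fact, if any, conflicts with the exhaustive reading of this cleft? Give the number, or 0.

6

Focus of the cleft: "the artefact" (the thing). Presupposed background: Rahul as agent and Ingrid as recipient and at the foundry as setting.
Exhaustivity: the artefact is the only thing satisfying that background.
Fact (6) shares the background but with thing = the folio; exhaustivity is violated.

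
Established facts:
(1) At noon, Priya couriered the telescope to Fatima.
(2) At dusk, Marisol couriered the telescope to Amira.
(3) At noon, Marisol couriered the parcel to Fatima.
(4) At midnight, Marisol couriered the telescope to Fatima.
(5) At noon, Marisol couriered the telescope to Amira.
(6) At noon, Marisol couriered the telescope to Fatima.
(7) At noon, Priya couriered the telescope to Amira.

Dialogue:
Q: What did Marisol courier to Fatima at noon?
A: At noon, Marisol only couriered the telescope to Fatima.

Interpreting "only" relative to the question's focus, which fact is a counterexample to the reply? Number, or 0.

3

The question "What did ...?" targets the thing, so in the reply the focus falls on "the telescope".
So "only" ranges over things; the rest (Marisol as agent and Fatima as recipient and at noon as setting) is presupposed.
Fact (3) shares the background with a different thing (the parcel) — counterexample.
(Fact (5) would refute a reading with focus on the recipient — but that is not what the question asks.)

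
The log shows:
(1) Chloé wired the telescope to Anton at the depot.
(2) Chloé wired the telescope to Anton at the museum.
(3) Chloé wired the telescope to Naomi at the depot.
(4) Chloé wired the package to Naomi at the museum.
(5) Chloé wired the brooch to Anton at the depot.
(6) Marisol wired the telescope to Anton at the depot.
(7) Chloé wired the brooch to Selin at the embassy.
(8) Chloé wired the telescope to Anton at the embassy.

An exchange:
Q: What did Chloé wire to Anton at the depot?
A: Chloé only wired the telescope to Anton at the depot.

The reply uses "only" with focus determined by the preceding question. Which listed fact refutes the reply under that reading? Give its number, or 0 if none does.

5

Answering "What did ...?" puts focus on the thing — here, "the telescope".
"Only" then excludes alternative things while the background — Chloé as agent and Anton as recipient and at the depot as setting — is held fixed.
Fact (5) keeps Chloé as agent and Anton as recipient and at the depot as setting but has thing = the brooch; that refutes the reply.
(Fact (2) would refute a reading with focus on the setting — but that is not what the question asks.)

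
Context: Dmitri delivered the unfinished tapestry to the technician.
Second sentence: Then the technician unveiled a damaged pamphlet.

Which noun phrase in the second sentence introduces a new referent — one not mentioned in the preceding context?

a damaged pamphlet

"the technician" in the second sentence is given — already mentioned in the context.
"a damaged pamphlet" has no antecedent in the context; it is discourse-new (the indefinite article also signals a new referent).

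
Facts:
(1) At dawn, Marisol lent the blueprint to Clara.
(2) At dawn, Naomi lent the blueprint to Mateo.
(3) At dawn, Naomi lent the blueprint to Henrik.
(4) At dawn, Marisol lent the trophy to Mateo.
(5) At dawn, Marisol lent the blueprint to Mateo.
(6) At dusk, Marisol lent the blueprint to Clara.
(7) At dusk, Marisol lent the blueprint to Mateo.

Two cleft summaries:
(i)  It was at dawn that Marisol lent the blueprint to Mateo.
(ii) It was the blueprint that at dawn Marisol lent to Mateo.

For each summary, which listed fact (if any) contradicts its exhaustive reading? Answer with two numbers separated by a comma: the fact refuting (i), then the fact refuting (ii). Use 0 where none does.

Summary (i) focuses "at dawn" (the setting); background same agent, thing, recipient (Marisol / the blueprint / Mateo). Fact (7) matches that background with setting = at dusk — refutes (i).
Summary (ii) focuses "the blueprint" (the thing); background same agent, recipient, setting (Marisol / Mateo / at dawn). Fact (4) matches that background with thing = the trophy — refutes (ii).

7, 4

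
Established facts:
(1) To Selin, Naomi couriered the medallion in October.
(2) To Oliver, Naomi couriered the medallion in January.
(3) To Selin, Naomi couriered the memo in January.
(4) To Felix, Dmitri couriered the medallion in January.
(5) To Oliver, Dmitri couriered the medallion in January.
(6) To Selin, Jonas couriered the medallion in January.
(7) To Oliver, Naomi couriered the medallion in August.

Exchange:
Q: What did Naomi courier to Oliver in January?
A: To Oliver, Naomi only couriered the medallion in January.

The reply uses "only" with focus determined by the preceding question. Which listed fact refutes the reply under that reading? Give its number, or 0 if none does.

The question "What did ...?" targets the thing, so in the reply the focus falls on "the medallion".
"Only" then excludes alternative things while the background — same agent, recipient, setting (Naomi / Oliver / in January) — is held fixed.
No fact keeps same agent, recipient, setting (Naomi / Oliver / in January) while changing the thing; every other fact differs on something backgrounded. The reply stands.
(Fact (7) would refute a reading with focus on the setting — but that is not what the question asks.)

0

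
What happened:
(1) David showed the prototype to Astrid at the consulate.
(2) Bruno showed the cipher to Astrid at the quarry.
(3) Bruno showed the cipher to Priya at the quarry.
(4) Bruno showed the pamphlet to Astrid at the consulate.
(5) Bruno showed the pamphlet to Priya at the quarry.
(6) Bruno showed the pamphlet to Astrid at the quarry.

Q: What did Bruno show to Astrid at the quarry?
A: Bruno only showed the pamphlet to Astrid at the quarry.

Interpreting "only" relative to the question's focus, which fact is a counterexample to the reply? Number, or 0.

2

The question "What did ...?" targets the thing, so in the reply the focus falls on "the pamphlet".
"Only" then excludes alternative things while the background — Bruno as agent and Astrid as recipient and at the quarry as setting — is held fixed.
Fact (2) shares the background with a different thing (the cipher) — counterexample.
(Fact (5) would refute a reading with focus on the recipient — but that is not what the question asks.)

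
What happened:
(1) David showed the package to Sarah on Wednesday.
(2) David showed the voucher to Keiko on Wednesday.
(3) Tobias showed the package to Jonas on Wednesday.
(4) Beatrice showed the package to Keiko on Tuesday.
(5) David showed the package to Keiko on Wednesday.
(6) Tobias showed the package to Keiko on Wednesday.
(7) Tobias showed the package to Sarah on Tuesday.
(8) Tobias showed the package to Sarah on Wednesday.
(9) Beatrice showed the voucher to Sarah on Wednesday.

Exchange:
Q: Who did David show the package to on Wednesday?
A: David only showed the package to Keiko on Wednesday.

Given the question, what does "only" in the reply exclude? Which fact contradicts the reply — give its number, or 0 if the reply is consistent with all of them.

1

Answering "Who did ... to ...?" puts focus on the recipient — here, "Keiko".
So "only" ranges over recipients; the rest (agent = David, thing = the package, setting = on Wednesday) is presupposed.
Fact (1) keeps agent = David, thing = the package, setting = on Wednesday but has recipient = Sarah; that refutes the reply.
(Fact (2) would refute a reading with focus on the thing — but that is not what the question asks.)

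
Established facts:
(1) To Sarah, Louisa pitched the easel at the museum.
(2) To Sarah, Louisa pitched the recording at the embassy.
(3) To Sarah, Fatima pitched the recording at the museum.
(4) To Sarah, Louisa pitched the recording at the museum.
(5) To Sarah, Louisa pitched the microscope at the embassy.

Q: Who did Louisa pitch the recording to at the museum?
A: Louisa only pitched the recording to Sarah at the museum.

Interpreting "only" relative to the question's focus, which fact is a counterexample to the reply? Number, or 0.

Answering "Who did ... to ...?" puts focus on the recipient — here, "Sarah".
So "only" ranges over recipients; the rest (agent = Louisa, thing = the recording, setting = at the museum) is presupposed.
No fact keeps agent = Louisa, thing = the recording, setting = at the museum while changing the recipient; every other fact differs on something backgrounded. The reply stands.
(Fact (2) would refute a reading with focus on the setting — but that is not what the question asks.)

0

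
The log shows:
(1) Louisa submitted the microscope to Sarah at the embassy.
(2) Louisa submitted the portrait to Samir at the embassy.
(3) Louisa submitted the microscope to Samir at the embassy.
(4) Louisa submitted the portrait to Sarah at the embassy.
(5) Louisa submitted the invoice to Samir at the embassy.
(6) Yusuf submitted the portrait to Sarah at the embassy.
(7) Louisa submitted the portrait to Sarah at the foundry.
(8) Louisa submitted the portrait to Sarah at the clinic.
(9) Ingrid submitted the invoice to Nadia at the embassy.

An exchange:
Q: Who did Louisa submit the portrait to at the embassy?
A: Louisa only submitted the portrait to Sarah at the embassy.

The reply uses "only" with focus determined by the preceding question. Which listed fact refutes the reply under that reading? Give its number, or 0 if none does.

2

Answering "Who did ... to ...?" puts focus on the recipient — here, "Sarah".
So "only" ranges over recipients; the rest (agent = Louisa, thing = the portrait, setting = at the embassy) is presupposed.
Fact (2) shares the background with a different recipient (Samir) — counterexample.
(Fact (7) would refute a reading with focus on the setting — but that is not what the question asks.)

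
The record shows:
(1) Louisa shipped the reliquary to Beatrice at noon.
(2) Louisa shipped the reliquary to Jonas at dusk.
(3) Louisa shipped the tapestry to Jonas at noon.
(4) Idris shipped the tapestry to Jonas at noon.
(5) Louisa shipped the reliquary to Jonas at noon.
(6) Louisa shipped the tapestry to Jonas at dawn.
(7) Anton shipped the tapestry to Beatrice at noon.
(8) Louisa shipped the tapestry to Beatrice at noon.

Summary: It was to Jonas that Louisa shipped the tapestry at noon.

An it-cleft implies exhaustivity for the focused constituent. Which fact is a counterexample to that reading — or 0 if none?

8

The cleft puts "Jonas" in focus and presupposes the open proposition with same agent, thing, setting (Louisa / the tapestry / at noon).
Exhaustivity: Jonas is the only recipient satisfying that background.
But fact (8) also has same agent, thing, setting (Louisa / the tapestry / at noon), with recipient = Beatrice — so the exhaustive reading fails.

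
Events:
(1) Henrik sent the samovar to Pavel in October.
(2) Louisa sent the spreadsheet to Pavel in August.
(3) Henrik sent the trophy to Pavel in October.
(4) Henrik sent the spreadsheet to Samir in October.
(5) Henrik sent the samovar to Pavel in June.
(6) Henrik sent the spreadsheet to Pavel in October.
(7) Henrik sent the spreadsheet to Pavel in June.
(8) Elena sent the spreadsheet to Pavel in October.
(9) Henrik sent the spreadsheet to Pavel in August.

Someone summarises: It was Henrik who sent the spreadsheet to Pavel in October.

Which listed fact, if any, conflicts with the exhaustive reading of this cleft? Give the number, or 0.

8

The cleft puts "Henrik" in focus and presupposes the open proposition with thing = the spreadsheet, recipient = Pavel, setting = in October.
Exhaustivity: Henrik is the only agent satisfying that background.
But fact (8) also has thing = the spreadsheet, recipient = Pavel, setting = in October, with agent = Elena — so the exhaustive reading fails.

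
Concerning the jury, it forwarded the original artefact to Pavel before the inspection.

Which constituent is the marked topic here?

The construction explicitly marks "the jury" as what the sentence is about — the topic.
The remainder of the clause is the comment (what is said about the topic).

the jury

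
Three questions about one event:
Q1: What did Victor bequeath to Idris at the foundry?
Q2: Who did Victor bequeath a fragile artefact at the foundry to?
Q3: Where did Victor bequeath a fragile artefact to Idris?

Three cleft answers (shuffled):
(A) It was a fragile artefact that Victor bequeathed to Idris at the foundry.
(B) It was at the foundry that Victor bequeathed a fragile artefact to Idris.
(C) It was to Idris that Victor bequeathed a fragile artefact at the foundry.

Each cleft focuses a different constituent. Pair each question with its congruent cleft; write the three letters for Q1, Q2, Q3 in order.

ACB

Q1 asks about the direct object; cleft (A) focuses "a fragile artefact", which is the direct object — so Q1 → A.
Q2 asks about the recipient; cleft (C) focuses "to Idris", which is the recipient — so Q2 → C.
Q3 asks about the location; cleft (B) focuses "at the foundry", which is the location — so Q3 → B.
Mapping: Q1→A, Q2→C, Q3→B.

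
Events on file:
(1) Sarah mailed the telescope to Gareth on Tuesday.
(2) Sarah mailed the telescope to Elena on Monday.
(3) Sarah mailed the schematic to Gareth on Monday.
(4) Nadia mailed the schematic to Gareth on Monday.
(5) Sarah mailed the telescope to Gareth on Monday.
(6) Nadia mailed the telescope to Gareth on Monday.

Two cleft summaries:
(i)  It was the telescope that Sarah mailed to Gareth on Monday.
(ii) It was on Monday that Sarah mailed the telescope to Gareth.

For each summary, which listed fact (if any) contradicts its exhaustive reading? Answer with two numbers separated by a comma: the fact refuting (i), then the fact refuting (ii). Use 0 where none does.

3, 1

Summary (i) focuses "the telescope" (the thing); background same agent, recipient, setting (Sarah / Gareth / on Monday). Fact (3) matches that background with thing = the schematic — refutes (i).
Summary (ii) focuses "on Monday" (the setting); background same agent, thing, recipient (Sarah / the telescope / Gareth). Fact (1) matches that background with setting = on Tuesday — refutes (ii).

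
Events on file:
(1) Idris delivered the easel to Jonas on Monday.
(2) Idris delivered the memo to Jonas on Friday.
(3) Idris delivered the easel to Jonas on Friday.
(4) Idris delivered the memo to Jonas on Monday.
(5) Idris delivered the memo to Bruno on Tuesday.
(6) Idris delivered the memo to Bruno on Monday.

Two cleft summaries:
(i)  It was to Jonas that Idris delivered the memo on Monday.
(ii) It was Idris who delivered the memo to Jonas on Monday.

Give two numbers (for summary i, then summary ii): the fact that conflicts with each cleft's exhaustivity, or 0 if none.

Summary (i) focuses "Jonas" (the recipient); background agent = Idris, thing = the memo, setting = on Monday. Fact (6) matches that background with recipient = Bruno — refutes (i).
Summary (ii) focuses "Idris" (the agent); background thing = the memo, recipient = Jonas, setting = on Monday. No fact matches that background with a different agent, so 0.

6, 0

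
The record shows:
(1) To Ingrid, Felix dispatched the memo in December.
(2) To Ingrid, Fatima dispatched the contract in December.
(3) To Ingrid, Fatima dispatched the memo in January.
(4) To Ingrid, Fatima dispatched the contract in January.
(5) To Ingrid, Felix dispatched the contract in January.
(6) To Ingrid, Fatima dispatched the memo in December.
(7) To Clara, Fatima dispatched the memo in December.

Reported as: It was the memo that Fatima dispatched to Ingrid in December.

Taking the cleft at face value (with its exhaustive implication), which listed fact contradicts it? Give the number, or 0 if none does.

2

The cleft puts "the memo" in focus and presupposes the open proposition with Fatima as agent and Ingrid as recipient and in December as setting.
Exhaustivity: the memo is the only thing satisfying that background.
But fact (2) also has Fatima as agent and Ingrid as recipient and in December as setting, with thing = the contract — so the exhaustive reading fails.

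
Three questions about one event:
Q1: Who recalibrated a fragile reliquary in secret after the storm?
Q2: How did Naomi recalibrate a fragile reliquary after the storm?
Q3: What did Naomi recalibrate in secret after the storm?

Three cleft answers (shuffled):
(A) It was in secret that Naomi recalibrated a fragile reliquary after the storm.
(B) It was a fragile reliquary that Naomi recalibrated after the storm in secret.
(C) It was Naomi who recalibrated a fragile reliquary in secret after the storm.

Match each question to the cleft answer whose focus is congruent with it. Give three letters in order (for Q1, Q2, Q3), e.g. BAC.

CAB

Q1 asks about the subject (agent); cleft (C) focuses "Naomi", which is the subject (agent) — so Q1 → C.
Q2 asks about the manner; cleft (A) focuses "in secret", which is the manner — so Q2 → A.
Q3 asks about the direct object; cleft (B) focuses "a fragile reliquary", which is the direct object — so Q3 → B.
Mapping: Q1→C, Q2→A, Q3→B.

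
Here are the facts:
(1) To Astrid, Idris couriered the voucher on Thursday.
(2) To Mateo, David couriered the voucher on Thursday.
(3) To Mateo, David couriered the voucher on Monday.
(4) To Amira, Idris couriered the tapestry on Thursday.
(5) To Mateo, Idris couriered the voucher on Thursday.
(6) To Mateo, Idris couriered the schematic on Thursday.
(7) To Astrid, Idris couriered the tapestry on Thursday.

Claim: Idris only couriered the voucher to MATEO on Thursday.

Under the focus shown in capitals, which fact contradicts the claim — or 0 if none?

The capitals mark "Mateo" as focus. So "only" rules out other recipients, with the rest (agent = Idris, thing = the voucher, setting = on Thursday) as background.
Fact (1) matches on agent = Idris, thing = the voucher, setting = on Thursday, but has recipient = Astrid instead. That refutes the claim.

1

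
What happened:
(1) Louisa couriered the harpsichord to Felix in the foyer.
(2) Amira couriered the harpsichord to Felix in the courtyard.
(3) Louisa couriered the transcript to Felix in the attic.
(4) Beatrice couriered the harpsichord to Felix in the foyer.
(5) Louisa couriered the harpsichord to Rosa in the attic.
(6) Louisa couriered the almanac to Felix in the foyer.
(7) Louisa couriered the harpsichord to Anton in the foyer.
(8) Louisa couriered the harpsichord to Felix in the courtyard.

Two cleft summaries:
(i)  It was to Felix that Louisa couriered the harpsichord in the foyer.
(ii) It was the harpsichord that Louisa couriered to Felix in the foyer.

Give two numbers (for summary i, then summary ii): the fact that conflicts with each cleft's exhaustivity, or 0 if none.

(i): focus "Felix". Looking for Louisa as agent and the harpsichord as thing and in the foyer as setting with some other recipient — fact (7) has Anton there. Refuted.
(ii): focus "the harpsichord". Looking for Louisa as agent and Felix as recipient and in the foyer as setting with some other thing — fact (6) has the almanac there. Refuted.

7, 6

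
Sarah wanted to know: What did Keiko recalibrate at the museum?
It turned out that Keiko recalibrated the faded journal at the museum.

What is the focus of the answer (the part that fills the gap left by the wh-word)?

the faded journal

The wh-word "what" asks about the direct object.
In the answer, "Keiko" and "at the museum" are given — repeated from the question.
The constituent filling the direct object gap is "the faded journal"; that is the focus and would carry nuclear stress.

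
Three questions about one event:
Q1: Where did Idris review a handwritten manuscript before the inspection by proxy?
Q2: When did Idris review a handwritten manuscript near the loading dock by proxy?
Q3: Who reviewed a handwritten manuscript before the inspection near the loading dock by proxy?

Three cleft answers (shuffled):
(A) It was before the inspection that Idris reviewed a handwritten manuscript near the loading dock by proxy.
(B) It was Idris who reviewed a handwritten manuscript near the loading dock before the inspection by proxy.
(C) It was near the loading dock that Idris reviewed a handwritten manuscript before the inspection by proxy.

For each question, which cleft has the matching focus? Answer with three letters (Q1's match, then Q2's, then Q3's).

CAB

Q1 asks about the location; cleft (C) focuses "near the loading dock", which is the location — so Q1 → C.
Q2 asks about the time; cleft (A) focuses "before the inspection", which is the time — so Q2 → A.
Q3 asks about the subject (agent); cleft (B) focuses "Idris", which is the subject (agent) — so Q3 → B.
Mapping: Q1→C, Q2→A, Q3→B.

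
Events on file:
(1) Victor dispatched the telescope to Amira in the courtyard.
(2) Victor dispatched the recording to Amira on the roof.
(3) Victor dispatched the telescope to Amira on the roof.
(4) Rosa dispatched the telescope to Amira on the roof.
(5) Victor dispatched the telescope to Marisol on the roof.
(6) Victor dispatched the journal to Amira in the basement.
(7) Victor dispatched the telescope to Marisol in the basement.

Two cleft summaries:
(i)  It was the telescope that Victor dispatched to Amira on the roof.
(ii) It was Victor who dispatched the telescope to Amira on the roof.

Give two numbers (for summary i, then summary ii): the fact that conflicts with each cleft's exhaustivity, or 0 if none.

2, 4

(i): focus "the telescope". Looking for same agent, recipient, setting (Victor / Amira / on the roof) with some other thing — fact (2) has the recording there. Refuted.
(ii): focus "Victor". Looking for same thing, recipient, setting (the telescope / Amira / on the roof) with some other agent — fact (4) has Rosa there. Refuted.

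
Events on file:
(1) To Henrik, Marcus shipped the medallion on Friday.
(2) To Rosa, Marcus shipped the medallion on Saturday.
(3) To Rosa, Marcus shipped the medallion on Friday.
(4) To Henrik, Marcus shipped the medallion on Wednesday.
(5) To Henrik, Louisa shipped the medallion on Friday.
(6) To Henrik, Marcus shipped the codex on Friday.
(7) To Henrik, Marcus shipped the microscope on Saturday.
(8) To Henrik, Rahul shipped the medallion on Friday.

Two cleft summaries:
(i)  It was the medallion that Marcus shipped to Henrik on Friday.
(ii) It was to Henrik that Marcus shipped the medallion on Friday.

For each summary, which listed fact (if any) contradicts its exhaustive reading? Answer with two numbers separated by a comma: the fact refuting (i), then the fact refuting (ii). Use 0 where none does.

Summary (i) focuses "the medallion" (the thing); background agent = Marcus, recipient = Henrik, setting = on Friday. Fact (6) matches that background with thing = the codex — refutes (i).
Summary (ii) focuses "Henrik" (the recipient); background agent = Marcus, thing = the medallion, setting = on Friday. Fact (3) matches that background with recipient = Rosa — refutes (ii).

6, 3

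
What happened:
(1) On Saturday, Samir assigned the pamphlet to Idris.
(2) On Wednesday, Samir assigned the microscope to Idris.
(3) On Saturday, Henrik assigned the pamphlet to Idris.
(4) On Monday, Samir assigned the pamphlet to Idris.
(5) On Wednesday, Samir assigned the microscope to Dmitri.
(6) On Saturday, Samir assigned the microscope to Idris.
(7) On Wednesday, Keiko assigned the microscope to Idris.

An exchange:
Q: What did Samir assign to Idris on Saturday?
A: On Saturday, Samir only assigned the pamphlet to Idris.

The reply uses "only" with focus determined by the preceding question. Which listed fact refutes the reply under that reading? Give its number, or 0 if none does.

6

Answering "What did ...?" puts focus on the thing — here, "the pamphlet".
"Only" then excludes alternative things while the background — same agent, recipient, setting (Samir / Idris / on Saturday) — is held fixed.
Fact (6) keeps same agent, recipient, setting (Samir / Idris / on Saturday) but has thing = the microscope; that refutes the reply.
(Fact (4) would refute a reading with focus on the setting — but that is not what the question asks.)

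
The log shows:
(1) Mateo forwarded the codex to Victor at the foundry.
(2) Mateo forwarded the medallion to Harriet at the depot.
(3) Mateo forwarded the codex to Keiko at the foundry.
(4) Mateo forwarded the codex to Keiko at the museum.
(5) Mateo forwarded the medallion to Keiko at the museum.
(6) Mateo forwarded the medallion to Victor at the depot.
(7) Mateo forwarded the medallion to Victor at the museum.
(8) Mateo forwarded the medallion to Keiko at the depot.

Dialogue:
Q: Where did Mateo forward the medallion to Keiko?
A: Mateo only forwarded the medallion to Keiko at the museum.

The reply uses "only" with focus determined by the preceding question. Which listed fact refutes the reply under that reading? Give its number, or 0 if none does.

The question "Where did ...?" targets the setting, so in the reply the focus falls on "at the museum".
So "only" ranges over settings; the rest (agent = Mateo, thing = the medallion, recipient = Keiko) is presupposed.
Fact (8) shares the background with a different setting (at the depot) — counterexample.
(Fact (7) would refute a reading with focus on the recipient — but that is not what the question asks.)

8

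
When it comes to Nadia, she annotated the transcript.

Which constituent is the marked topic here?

Nadia

The construction explicitly marks "Nadia" as what the sentence is about — the topic.
The remainder of the clause is the comment (what is said about the topic).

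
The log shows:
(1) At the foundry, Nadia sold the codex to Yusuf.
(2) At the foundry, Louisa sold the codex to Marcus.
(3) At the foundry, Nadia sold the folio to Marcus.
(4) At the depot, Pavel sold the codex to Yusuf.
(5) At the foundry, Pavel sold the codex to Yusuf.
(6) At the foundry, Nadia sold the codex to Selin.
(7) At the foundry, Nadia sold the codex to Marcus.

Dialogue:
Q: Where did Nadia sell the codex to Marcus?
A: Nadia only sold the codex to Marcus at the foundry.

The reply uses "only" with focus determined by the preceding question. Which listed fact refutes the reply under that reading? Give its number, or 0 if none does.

0

The question "Where did ...?" targets the setting, so in the reply the focus falls on "at the foundry".
So "only" ranges over settings; the rest (agent = Nadia, thing = the codex, recipient = Marcus) is presupposed.
No listed fact shares that background with another setting. Nothing contradicts the reply.
(Fact (1) would refute a reading with focus on the recipient — but that is not what the question asks.)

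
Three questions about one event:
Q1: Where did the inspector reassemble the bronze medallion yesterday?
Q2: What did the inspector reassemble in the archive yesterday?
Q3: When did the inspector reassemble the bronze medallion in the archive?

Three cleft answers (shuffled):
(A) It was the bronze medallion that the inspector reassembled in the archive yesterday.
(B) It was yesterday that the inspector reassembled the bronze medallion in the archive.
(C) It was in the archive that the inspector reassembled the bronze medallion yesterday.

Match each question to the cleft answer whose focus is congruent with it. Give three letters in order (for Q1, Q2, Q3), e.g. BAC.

Q1 asks about the location; cleft (C) focuses "in the archive", which is the location — so Q1 → C.
Q2 asks about the direct object; cleft (A) focuses "the bronze medallion", which is the direct object — so Q2 → A.
Q3 asks about the time; cleft (B) focuses "yesterday", which is the time — so Q3 → B.
Mapping: Q1→C, Q2→A, Q3→B.

CAB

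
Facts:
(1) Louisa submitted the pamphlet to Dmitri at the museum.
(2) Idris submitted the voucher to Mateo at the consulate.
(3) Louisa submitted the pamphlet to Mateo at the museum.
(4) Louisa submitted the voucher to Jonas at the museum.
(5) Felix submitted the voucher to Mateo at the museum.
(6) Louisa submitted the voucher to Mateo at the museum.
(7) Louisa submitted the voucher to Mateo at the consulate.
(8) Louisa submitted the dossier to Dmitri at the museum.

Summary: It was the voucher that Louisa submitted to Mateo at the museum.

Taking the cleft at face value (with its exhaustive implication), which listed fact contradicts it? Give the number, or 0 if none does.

Focus of the cleft: "the voucher" (the thing). Presupposed background: Louisa as agent and Mateo as recipient and at the museum as setting.
Exhaustivity: the voucher is the only thing satisfying that background.
But fact (3) also has Louisa as agent and Mateo as recipient and at the museum as setting, with thing = the pamphlet — so the exhaustive reading fails.

3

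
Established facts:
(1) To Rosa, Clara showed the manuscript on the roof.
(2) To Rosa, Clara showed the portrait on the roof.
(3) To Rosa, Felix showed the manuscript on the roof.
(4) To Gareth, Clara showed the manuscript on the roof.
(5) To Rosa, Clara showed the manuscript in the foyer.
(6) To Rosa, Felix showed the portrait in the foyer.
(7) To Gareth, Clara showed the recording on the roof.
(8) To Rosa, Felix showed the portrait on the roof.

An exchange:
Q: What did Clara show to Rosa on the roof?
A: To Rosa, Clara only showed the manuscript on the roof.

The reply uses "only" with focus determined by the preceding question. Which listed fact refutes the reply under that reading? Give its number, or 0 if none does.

2

The question "What did ...?" targets the thing, so in the reply the focus falls on "the manuscript".
So "only" ranges over things; the rest (agent = Clara, recipient = Rosa, setting = on the roof) is presupposed.
Fact (2) shares the background with a different thing (the portrait) — counterexample.
(Fact (4) would refute a reading with focus on the recipient — but that is not what the question asks.)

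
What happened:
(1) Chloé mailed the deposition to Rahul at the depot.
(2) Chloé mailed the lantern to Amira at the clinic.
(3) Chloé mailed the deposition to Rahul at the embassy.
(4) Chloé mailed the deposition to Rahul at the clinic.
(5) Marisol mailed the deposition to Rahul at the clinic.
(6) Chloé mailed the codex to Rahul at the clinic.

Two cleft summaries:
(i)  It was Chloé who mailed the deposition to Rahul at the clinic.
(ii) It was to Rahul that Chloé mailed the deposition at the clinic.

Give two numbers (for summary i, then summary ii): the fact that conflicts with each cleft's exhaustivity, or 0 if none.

5, 0

(i): focus "Chloé". Looking for thing = the deposition, recipient = Rahul, setting = at the clinic with some other agent — fact (5) has Marisol there. Refuted.
(ii): focus "Rahul". No fact shares agent = Chloé, thing = the deposition, setting = at the clinic with a different recipient. 0.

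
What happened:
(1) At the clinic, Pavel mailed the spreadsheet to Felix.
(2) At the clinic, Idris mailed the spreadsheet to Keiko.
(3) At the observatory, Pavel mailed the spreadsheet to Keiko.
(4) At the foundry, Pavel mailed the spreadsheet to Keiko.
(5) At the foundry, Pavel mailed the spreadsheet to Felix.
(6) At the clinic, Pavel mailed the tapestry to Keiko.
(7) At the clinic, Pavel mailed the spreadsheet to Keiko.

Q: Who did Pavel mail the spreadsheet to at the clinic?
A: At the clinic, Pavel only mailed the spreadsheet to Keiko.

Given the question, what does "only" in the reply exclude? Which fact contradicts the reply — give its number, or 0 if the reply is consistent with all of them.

The question "Who did ... to ...?" targets the recipient, so in the reply the focus falls on "Keiko".
So "only" ranges over recipients; the rest (same agent, thing, setting (Pavel / the spreadsheet / at the clinic)) is presupposed.
Fact (1) keeps same agent, thing, setting (Pavel / the spreadsheet / at the clinic) but has recipient = Felix; that refutes the reply.
(Fact (6) would refute a reading with focus on the thing — but that is not what the question asks.)

1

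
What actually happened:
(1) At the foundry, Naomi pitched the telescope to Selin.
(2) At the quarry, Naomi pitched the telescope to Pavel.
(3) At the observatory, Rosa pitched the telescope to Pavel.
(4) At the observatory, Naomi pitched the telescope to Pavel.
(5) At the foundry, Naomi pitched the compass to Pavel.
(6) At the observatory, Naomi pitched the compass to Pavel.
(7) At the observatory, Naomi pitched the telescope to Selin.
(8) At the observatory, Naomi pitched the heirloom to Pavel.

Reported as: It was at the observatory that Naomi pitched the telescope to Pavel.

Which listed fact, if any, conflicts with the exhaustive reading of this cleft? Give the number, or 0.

2

Focus of the cleft: "at the observatory" (the setting). Presupposed background: Naomi as agent and the telescope as thing and Pavel as recipient.
Exhaustivity: at the observatory is the only setting satisfying that background.
But fact (2) also has Naomi as agent and the telescope as thing and Pavel as recipient, with setting = at the quarry — so the exhaustive reading fails.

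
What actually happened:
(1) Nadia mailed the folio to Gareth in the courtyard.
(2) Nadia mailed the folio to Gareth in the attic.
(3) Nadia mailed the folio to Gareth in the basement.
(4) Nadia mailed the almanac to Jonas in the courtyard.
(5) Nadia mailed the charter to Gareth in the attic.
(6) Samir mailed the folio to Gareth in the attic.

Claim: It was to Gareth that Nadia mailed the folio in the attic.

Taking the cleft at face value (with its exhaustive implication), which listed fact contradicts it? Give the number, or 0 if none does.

0

Focus of the cleft: "Gareth" (the recipient). Presupposed background: Nadia as agent and the folio as thing and in the attic as setting.
The exhaustive reading says no other recipient fits that background.
Every other fact differs from the presupposition on some backgrounded slot, so none challenges the exhaustivity.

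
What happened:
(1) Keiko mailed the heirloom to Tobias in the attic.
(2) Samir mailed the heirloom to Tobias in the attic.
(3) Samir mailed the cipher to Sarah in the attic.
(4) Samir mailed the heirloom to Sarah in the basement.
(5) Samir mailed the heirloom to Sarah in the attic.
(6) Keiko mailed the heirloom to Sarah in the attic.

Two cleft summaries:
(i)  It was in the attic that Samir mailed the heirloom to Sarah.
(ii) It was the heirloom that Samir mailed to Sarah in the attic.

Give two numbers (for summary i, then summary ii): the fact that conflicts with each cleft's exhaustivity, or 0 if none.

4, 3

(i): focus "in the attic". Looking for Samir as agent and the heirloom as thing and Sarah as recipient with some other setting — fact (4) has in the basement there. Refuted.
(ii): focus "the heirloom". Looking for Samir as agent and Sarah as recipient and in the attic as setting with some other thing — fact (3) has the cipher there. Refuted.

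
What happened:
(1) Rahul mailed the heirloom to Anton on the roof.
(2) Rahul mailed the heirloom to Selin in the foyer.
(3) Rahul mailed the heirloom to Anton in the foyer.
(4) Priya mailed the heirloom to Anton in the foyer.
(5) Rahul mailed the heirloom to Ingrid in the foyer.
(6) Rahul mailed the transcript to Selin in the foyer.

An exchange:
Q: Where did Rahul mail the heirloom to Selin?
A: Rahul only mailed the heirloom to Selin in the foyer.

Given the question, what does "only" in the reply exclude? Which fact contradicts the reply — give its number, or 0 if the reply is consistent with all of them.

0

The question "Where did ...?" targets the setting, so in the reply the focus falls on "in the foyer".
So "only" ranges over settings; the rest (agent = Rahul, thing = the heirloom, recipient = Selin) is presupposed.
No fact keeps agent = Rahul, thing = the heirloom, recipient = Selin while changing the setting; every other fact differs on something backgrounded. The reply stands.
(Fact (6) would refute a reading with focus on the thing — but that is not what the question asks.)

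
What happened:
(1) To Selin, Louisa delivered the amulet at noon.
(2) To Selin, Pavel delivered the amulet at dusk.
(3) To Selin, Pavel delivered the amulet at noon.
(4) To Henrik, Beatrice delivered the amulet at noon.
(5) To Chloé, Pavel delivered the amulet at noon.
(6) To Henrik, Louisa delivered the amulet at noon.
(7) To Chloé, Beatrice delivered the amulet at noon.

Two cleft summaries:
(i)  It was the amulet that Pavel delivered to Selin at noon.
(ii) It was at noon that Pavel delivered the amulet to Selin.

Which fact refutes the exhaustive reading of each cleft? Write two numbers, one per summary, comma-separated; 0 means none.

(i): focus "the amulet". No fact shares Pavel as agent and Selin as recipient and at noon as setting with a different thing. 0.
(ii): focus "at noon". Looking for Pavel as agent and the amulet as thing and Selin as recipient with some other setting — fact (2) has at dusk there. Refuted.

0, 2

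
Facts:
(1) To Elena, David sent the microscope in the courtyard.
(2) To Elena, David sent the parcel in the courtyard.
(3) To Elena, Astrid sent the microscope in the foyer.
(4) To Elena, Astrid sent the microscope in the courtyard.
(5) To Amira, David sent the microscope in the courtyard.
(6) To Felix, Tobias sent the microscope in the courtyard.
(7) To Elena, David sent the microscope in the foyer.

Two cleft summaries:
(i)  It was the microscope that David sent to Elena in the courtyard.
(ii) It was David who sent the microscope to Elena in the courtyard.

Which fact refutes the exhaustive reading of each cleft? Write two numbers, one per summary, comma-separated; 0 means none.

2, 4

Summary (i) focuses "the microscope" (the thing); background agent = David, recipient = Elena, setting = in the courtyard. Fact (2) matches that background with thing = the parcel — refutes (i).
Summary (ii) focuses "David" (the agent); background thing = the microscope, recipient = Elena, setting = in the courtyard. Fact (4) matches that background with agent = Astrid — refutes (ii).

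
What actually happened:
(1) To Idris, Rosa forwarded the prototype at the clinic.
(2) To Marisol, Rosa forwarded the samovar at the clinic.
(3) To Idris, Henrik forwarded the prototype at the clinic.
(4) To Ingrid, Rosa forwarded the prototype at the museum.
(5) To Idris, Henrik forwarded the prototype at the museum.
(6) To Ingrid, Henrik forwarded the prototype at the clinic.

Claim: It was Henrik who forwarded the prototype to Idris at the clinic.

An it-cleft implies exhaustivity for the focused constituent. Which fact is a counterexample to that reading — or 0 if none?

Focus of the cleft: "Henrik" (the agent). Presupposed background: same thing, recipient, setting (the prototype / Idris / at the clinic).
Exhaustivity: Henrik is the only agent satisfying that background.
Fact (1) shares the background but with agent = Rosa; exhaustivity is violated.

1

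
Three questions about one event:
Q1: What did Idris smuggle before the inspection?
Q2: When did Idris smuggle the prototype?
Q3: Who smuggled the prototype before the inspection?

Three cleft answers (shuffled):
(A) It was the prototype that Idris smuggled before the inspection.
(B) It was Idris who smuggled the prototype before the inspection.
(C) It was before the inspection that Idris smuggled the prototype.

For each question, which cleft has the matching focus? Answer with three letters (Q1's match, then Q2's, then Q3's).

Q1 asks about the direct object; cleft (A) focuses "the prototype", which is the direct object — so Q1 → A.
Q2 asks about the time; cleft (C) focuses "before the inspection", which is the time — so Q2 → C.
Q3 asks about the subject (agent); cleft (B) focuses "Idris", which is the subject (agent) — so Q3 → B.
Mapping: Q1→A, Q2→C, Q3→B.

ACB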